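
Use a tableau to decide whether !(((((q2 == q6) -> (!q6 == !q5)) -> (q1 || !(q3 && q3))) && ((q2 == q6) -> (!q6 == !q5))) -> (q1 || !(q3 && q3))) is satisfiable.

Initial set: {!(((((q2 == q6) -> (!q6 == !q5)) -> (q1 || !(q3 && q3))) && ((q2 == q6) -> (!q6 == !q5))) -> (q1 || !(q3 && q3)))}.
!(((((q2 == q6) -> (!q6 == !q5)) -> (q1 || !(q3 && q3))) && ((q2 == q6) -> (!q6 == !q5))) -> (q1 || !(q3 && q3))): α-rule — add ((((q2 == q6) -> (!q6 == !q5)) -> (q1 || !(q3 && q3))) && ((q2 == q6) -> (!q6 == !q5))), !(q1 || !(q3 && q3)).
((((q2 == q6) -> (!q6 == !q5)) -> (q1 || !(q3 && q3))) && ((q2 == q6) -> (!q6 == !q5))): α-rule — add (((q2 == q6) -> (!q6 == !q5)) -> (q1 || !(q3 && q3))), ((q2 == q6) -> (!q6 == !q5)).
!(q1 || !(q3 && q3)): α-rule — add !q1, !!(q3 && q3).
!!(q3 && q3): α-rule — add q3, q3.
(((q2 == q6) -> (!q6 == !q5)) -> (q1 || !(q3 && q3))): β-rule — branch into !((q2 == q6) -> (!q6 == !q5))  //  (q1 || !(q3 && q3)).
  branch 1 (add !((q2 == q6) -> (!q6 == !q5))):
    !((q2 == q6) -> (!q6 == !q5)): α-rule — add (q2 == q6), !(!q6 == !q5).
    ((q2 == q6) -> (!q6 == !q5)): β-rule — branch into !(q2 == q6)  //  (!q6 == !q5).
      branch 1.1 (add !(q2 == q6)):
        (q2 == q6): β-rule — branch into q2, q6  //  !q2, !q6.
          branch 1.1.1 (add q2, q6):
            !(!q6 == !q5): β-rule — branch into !q6, !!q5  //  !!q6, !q5.
              branch 1.1.1.1 (add !q6, !!q5):
                × closes — contains both q6 and !q6.
              branch 1.1.1.2 (add !!q6, !q5):
                !(q2 == q6): β-rule — branch into q2, !q6  //  !q2, q6.
                  branch 1.1.1.2.1 (add q2, !q6):
                    × closes — contains both q6 and !q6.
                  branch 1.1.1.2.2 (add !q2, q6):
                    × closes — contains both q2 and !q2.
          branch 1.1.2 (add !q2, !q6):
            !(!q6 == !q5): β-rule — branch into !q6, !!q5  //  !!q6, !q5.
              branch 1.1.2.1 (add !q6, !!q5):
                !(q2 == q6): β-rule — branch into q2, !q6  //  !q2, q6.
                  branch 1.1.2.1.1 (add q2, !q6):
                    × closes — contains both q2 and !q2.
                  branch 1.1.2.1.2 (add !q2, q6):
                    × closes — contains both q6 and !q6.
              branch 1.1.2.2 (add !!q6, !q5):
                × closes — contains both q6 and !q6.
      branch 1.2 (add (!q6 == !q5)):
        (q2 == q6): β-rule — branch into q2, q6  //  !q2, !q6.
          branch 1.2.1 (add q2, q6):
            !(!q6 == !q5): β-rule — branch into !q6, !!q5  //  !!q6, !q5.
              branch 1.2.1.1 (add !q6, !!q5):
                × closes — contains both q6 and !q6.
              branch 1.2.1.2 (add !!q6, !q5):
                (!q6 == !q5): β-rule — branch into !q6, !q5  //  !!q6, !!q5.
                  branch 1.2.1.2.1 (add !q6, !q5):
                    × closes — contains both q6 and !q6.
                  branch 1.2.1.2.2 (add !!q6, !!q5):
                    × closes — contains both q5 and !q5.
          branch 1.2.2 (add !q2, !q6):
            !(!q6 == !q5): β-rule — branch into !q6, !!q5  //  !!q6, !q5.
              branch 1.2.2.1 (add !q6, !!q5):
                (!q6 == !q5): β-rule — branch into !q6, !q5  //  !!q6, !!q5.
                  branch 1.2.2.1.1 (add !q6, !q5):
                    × closes — contains both q5 and !q5.
                  branch 1.2.2.1.2 (add !!q6, !!q5):
                    × closes — contains both q6 and !q6.
              branch 1.2.2.2 (add !!q6, !q5):
                × closes — contains both q6 and !q6.
  branch 2 (add (q1 || !(q3 && q3))):
    ((q2 == q6) -> (!q6 == !q5)): β-rule — branch into !(q2 == q6)  //  (!q6 == !q5).
      branch 2.1 (add !(q2 == q6)):
        (q1 || !(q3 && q3)): β-rule — branch into q1  //  !(q3 && q3).
          branch 2.1.1 (add q1):
            × closes — contains both q1 and !q1.
          branch 2.1.2 (add !(q3 && q3)):
            !(q2 == q6): β-rule — branch into q2, !q6  //  !q2, q6.
              branch 2.1.2.1 (add q2, !q6):
                !(q3 && q3): β-rule — branch into !q3  //  !q3.
                  branch 2.1.2.1.1 (add !q3):
                    × closes — contains both q3 and !q3.
                  branch 2.1.2.1.2 (add !q3):
                    × closes — contains both q3 and !q3.
              branch 2.1.2.2 (add !q2, q6):
                !(q3 && q3): β-rule — branch into !q3  //  !q3.
                  branch 2.1.2.2.1 (add !q3):
                    × closes — contains both q3 and !q3.
                  branch 2.1.2.2.2 (add !q3):
                    × closes — contains both q3 and !q3.
      branch 2.2 (add (!q6 == !q5)):
        (q1 || !(q3 && q3)): β-rule — branch into q1  //  !(q3 && q3).
          branch 2.2.1 (add q1):
            × closes — contains both q1 and !q1.
          branch 2.2.2 (add !(q3 && q3)):
            (!q6 == !q5): β-rule — branch into !q6, !q5  //  !!q6, !!q5.
              branch 2.2.2.1 (add !q6, !q5):
                !(q3 && q3): β-rule — branch into !q3  //  !q3.
                  branch 2.2.2.1.1 (add !q3):
                    × closes — contains both q3 and !q3.
                  branch 2.2.2.1.2 (add !q3):
                    × closes — contains both q3 and !q3.
              branch 2.2.2.2 (add !!q6, !!q5):
                !(q3 && q3): β-rule — branch into !q3  //  !q3.
                  branch 2.2.2.2.1 (add !q3):
                    × closes — contains both q3 and !q3.
                  branch 2.2.2.2.2 (add !q3):
                    × closes — contains both q3 and !q3.
All 22 branches close.
Every branch closed; the formula is unsatisfiable.

Unsatisfiable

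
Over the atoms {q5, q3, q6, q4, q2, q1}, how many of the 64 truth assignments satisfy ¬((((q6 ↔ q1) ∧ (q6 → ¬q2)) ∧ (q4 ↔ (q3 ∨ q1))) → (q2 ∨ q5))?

Initial set: {¬((((q6 ↔ q1) ∧ (q6 → ¬q2)) ∧ (q4 ↔ (q3 ∨ q1))) → (q2 ∨ q5))}.
¬((((q6 ↔ q1) ∧ (q6 → ¬q2)) ∧ (q4 ↔ (q3 ∨ q1))) → (q2 ∨ q5)): α-rule — add (((q6 ↔ q1) ∧ (q6 → ¬q2)) ∧ (q4 ↔ (q3 ∨ q1))), ¬(q2 ∨ q5).
(((q6 ↔ q1) ∧ (q6 → ¬q2)) ∧ (q4 ↔ (q3 ∨ q1))): α-rule — add ((q6 ↔ q1) ∧ (q6 → ¬q2)), (q4 ↔ (q3 ∨ q1)).
¬(q2 ∨ q5): α-rule — add ¬q2, ¬q5.
((q6 ↔ q1) ∧ (q6 → ¬q2)): α-rule — add (q6 ↔ q1), (q6 → ¬q2).
(q4 ↔ (q3 ∨ q1)): β-rule — branch into q4, (q3 ∨ q1)  //  ¬q4, ¬(q3 ∨ q1).
  branch 1 (add q4, (q3 ∨ q1)):
    (q6 ↔ q1): β-rule — branch into q6, q1  //  ¬q6, ¬q1.
      branch 1.1 (add q6, q1):
        (q6 → ¬q2): β-rule — branch into ¬q6  //  ¬q2.
          branch 1.1.1 (add ¬q6):
            × closes — contains both q6 and ¬q6.
          branch 1.1.2 (add ¬q2):
            (q3 ∨ q1): β-rule — branch into q3  //  q1.
              branch 1.1.2.1 (add q3):
                ○ open, literals {q1=1, q2=0, q3=1, q4=1, q5=0, q6=1}.
              branch 1.1.2.2 (add q1):
                ○ open, literals {q1=1, q2=0, q4=1, q5=0, q6=1}.
      branch 1.2 (add ¬q6, ¬q1):
        (q6 → ¬q2): β-rule — branch into ¬q6  //  ¬q2.
          branch 1.2.1 (add ¬q6):
            (q3 ∨ q1): β-rule — branch into q3  //  q1.
              branch 1.2.1.1 (add q3):
                ○ open, literals {q1=0, q2=0, q3=1, q4=1, q5=0, q6=0}.
              branch 1.2.1.2 (add q1):
                × closes — contains both q1 and ¬q1.
          branch 1.2.2 (add ¬q2):
            (q3 ∨ q1): β-rule — branch into q3  //  q1.
              branch 1.2.2.1 (add q3):
                ○ open, literals {q1=0, q2=0, q3=1, q4=1, q5=0, q6=0}.
              branch 1.2.2.2 (add q1):
                × closes — contains both q1 and ¬q1.
  branch 2 (add ¬q4, ¬(q3 ∨ q1)):
    ¬(q3 ∨ q1): α-rule — add ¬q3, ¬q1.
    (q6 ↔ q1): β-rule — branch into q6, q1  //  ¬q6, ¬q1.
      branch 2.1 (add q6, q1):
        × closes — contains both q1 and ¬q1.
      branch 2.2 (add ¬q6, ¬q1):
        (q6 → ¬q2): β-rule — branch into ¬q6  //  ¬q2.
          branch 2.2.1 (add ¬q6):
            ○ open, literals {q1=0, q2=0, q3=0, q4=0, q5=0, q6=0}.
          branch 2.2.2 (add ¬q2):
            ○ open, literals {q1=0, q2=0, q3=0, q4=0, q5=0, q6=0}.
4 branches closed, 6 open.
Each open branch fixes some atoms; the unmentioned ones are free. Counting distinct full assignments: branch {q1=1, q2=0, q3=1, q4=1, q5=0, q6=1} (none free) contributes 1 new; branch {q1=1, q2=0, q4=1, q5=0, q6=1} (q3) contributes 1 new; branch {q1=0, q2=0, q3=1, q4=1, q5=0, q6=0} (none free) contributes 1 new; branch {q1=0, q2=0, q3=1, q4=1, q5=0, q6=0} (none free) contributes 0 new; branch {q1=0, q2=0, q3=0, q4=0, q5=0, q6=0} (none free) contributes 1 new; branch {q1=0, q2=0, q3=0, q4=0, q5=0, q6=0} (none free) contributes 0 new. Total: 4.

4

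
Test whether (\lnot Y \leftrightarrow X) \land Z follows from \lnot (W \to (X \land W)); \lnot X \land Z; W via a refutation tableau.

No

Initial set: {\lnot (W \to (X \land W)); (\lnot X \land Z); W; \lnot ((\lnot Y \leftrightarrow X) \land Z)}.
\lnot (W \to (X \land W)): α-rule — add W, \lnot (X \land W).
(\lnot X \land Z): α-rule — add \lnot X, Z.
\lnot ((\lnot Y \leftrightarrow X) \land Z): β-rule — branch into \lnot (\lnot Y \leftrightarrow X)  //  \lnot Z.
  branch 1 (add \lnot (\lnot Y \leftrightarrow X)):
    \lnot (X \land W): β-rule — branch into \lnot X  //  \lnot W.
      branch 1.1 (add \lnot X):
        \lnot (\lnot Y \leftrightarrow X): β-rule — branch into \lnot Y, \lnot X  //  \lnot \lnot Y, X.
          branch 1.1.1 (add \lnot Y, \lnot X):
            ○ open, literals {W=true, X=false, Y=false, Z=true}.
          branch 1.1.2 (add \lnot \lnot Y, X):
            × closes — contains both X and \lnot X.
      branch 1.2 (add \lnot W):
        × closes — contains both W and \lnot W.
  branch 2 (add \lnot Z):
    × closes — contains both Z and \lnot Z.
3 branches closed, 1 open.
An open branch gives a countermodel: W=true, X=false, Y=false, Z=true (unmentioned atoms arbitrary); the premises hold there but the conclusion fails.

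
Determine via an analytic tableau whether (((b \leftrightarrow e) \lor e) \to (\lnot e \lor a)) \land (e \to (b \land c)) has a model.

Initial set: {((((b \leftrightarrow e) \lor e) \to (\lnot e \lor a)) \land (e \to (b \land c)))}.
((((b \leftrightarrow e) \lor e) \to (\lnot e \lor a)) \land (e \to (b \land c))): α-rule — add (((b \leftrightarrow e) \lor e) \to (\lnot e \lor a)), (e \to (b \land c)).
(((b \leftrightarrow e) \lor e) \to (\lnot e \lor a)): β-rule — branch into \lnot ((b \leftrightarrow e) \lor e)  //  (\lnot e \lor a).
  branch 1 (add \lnot ((b \leftrightarrow e) \lor e)):
    \lnot ((b \leftrightarrow e) \lor e): α-rule — add \lnot (b \leftrightarrow e), \lnot e.
    (e \to (b \land c)): β-rule — branch into \lnot e  //  (b \land c).
      branch 1.1 (add \lnot e):
        \lnot (b \leftrightarrow e): β-rule — branch into b, \lnot e  //  \lnot b, e.
          branch 1.1.1 (add b, \lnot e):
            ○ open, literals {b=1, e=0}.
          branch 1.1.2 (add \lnot b, e):
            × closes — contains both e and \lnot e.
      branch 1.2 (add (b \land c)):
        (b \land c): α-rule — add b, c.
        \lnot (b \leftrightarrow e): β-rule — branch into b, \lnot e  //  \lnot b, e.
          branch 1.2.1 (add b, \lnot e):
            ○ open, literals {b=1, c=1, e=0}.
          branch 1.2.2 (add \lnot b, e):
            × closes — contains both b and \lnot b.
  branch 2 (add (\lnot e \lor a)):
    (e \to (b \land c)): β-rule — branch into \lnot e  //  (b \land c).
      branch 2.1 (add \lnot e):
        (\lnot e \lor a): β-rule — branch into \lnot e  //  a.
          branch 2.1.1 (add \lnot e):
            ○ open, literals {e=0}.
          branch 2.1.2 (add a):
            ○ open, literals {a=1, e=0}.
      branch 2.2 (add (b \land c)):
        (b \land c): α-rule — add b, c.
        (\lnot e \lor a): β-rule — branch into \lnot e  //  a.
          branch 2.2.1 (add \lnot e):
            ○ open, literals {b=1, c=1, e=0}.
          branch 2.2.2 (add a):
            ○ open, literals {a=1, b=1, c=1}.
2 branches closed, 6 open.
An open branch gives a satisfying assignment: b=1, e=0.

Satisfiable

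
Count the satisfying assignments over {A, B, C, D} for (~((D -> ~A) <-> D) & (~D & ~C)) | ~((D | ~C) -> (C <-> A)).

8

Initial set: {((~((D -> ~A) <-> D) & (~D & ~C)) | ~((D | ~C) -> (C <-> A)))}.
((~((D -> ~A) <-> D) & (~D & ~C)) | ~((D | ~C) -> (C <-> A))): β-rule — branch into (~((D -> ~A) <-> D) & (~D & ~C))  //  ~((D | ~C) -> (C <-> A)).
  branch 1 (add (~((D -> ~A) <-> D) & (~D & ~C))):
    (~((D -> ~A) <-> D) & (~D & ~C)): α-rule — add ~((D -> ~A) <-> D), (~D & ~C).
    (~D & ~C): α-rule — add ~D, ~C.
    ~((D -> ~A) <-> D): β-rule — branch into (D -> ~A), ~D  //  ~(D -> ~A), D.
      branch 1.1 (add (D -> ~A), ~D):
        (D -> ~A): β-rule — branch into ~D  //  ~A.
          branch 1.1.1 (add ~D):
            ○ open, literals {C=false, D=false}.
          branch 1.1.2 (add ~A):
            ○ open, literals {A=false, C=false, D=false}.
      branch 1.2 (add ~(D -> ~A), D):
        × closes — contains both D and ~D.
  branch 2 (add ~((D | ~C) -> (C <-> A))):
    ~((D | ~C) -> (C <-> A)): α-rule — add (D | ~C), ~(C <-> A).
    (D | ~C): β-rule — branch into D  //  ~C.
      branch 2.1 (add D):
        ~(C <-> A): β-rule — branch into C, ~A  //  ~C, A.
          branch 2.1.1 (add C, ~A):
            ○ open, literals {A=false, C=true, D=true}.
          branch 2.1.2 (add ~C, A):
            ○ open, literals {A=true, C=false, D=true}.
      branch 2.2 (add ~C):
        ~(C <-> A): β-rule — branch into C, ~A  //  ~C, A.
          branch 2.2.1 (add C, ~A):
            × closes — contains both C and ~C.
          branch 2.2.2 (add ~C, A):
            ○ open, literals {A=true, C=false}.
2 branches closed, 5 open.
Each open branch fixes some atoms; the unmentioned ones are free. Counting distinct full assignments: branch {C=false, D=false} (A, B) contributes 4 new; branch {A=false, C=false, D=false} (B) contributes 0 new; branch {A=false, C=true, D=true} (B) contributes 2 new; branch {A=true, C=false, D=true} (B) contributes 2 new; branch {A=true, C=false} (B, D) contributes 0 new. Total: 8.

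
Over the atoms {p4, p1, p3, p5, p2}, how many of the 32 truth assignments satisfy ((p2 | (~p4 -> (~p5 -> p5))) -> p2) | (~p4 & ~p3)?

Initial set: {(((p2 | (~p4 -> (~p5 -> p5))) -> p2) | (~p4 & ~p3))}.
(((p2 | (~p4 -> (~p5 -> p5))) -> p2) | (~p4 & ~p3)): β-rule — branch into ((p2 | (~p4 -> (~p5 -> p5))) -> p2)  //  (~p4 & ~p3).
  branch 1 (add ((p2 | (~p4 -> (~p5 -> p5))) -> p2)):
    ((p2 | (~p4 -> (~p5 -> p5))) -> p2): β-rule — branch into ~(p2 | (~p4 -> (~p5 -> p5)))  //  p2.
      branch 1.1 (add ~(p2 | (~p4 -> (~p5 -> p5)))):
        ~(p2 | (~p4 -> (~p5 -> p5))): α-rule — add ~p2, ~(~p4 -> (~p5 -> p5)).
        ~(~p4 -> (~p5 -> p5)): α-rule — add ~p4, ~(~p5 -> p5).
        ~(~p5 -> p5): α-rule — add ~p5, ~p5.
        ○ open, literals {p2=0, p4=0, p5=0}.
      branch 1.2 (add p2):
        ○ open, literals {p2=1}.
  branch 2 (add (~p4 & ~p3)):
    (~p4 & ~p3): α-rule — add ~p4, ~p3.
    ○ open, literals {p3=0, p4=0}.
0 branches closed, 3 open.
Each open branch fixes some atoms; the unmentioned ones are free. Counting distinct full assignments: branch {p2=0, p4=0, p5=0} (p1, p3) contributes 4 new; branch {p2=1} (p4, p1, p3, p5) contributes 16 new; branch {p3=0, p4=0} (p1, p5, p2) contributes 2 new. Total: 22.

22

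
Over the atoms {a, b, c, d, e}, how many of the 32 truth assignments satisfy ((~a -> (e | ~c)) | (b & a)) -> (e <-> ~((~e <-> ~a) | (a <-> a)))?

16

Initial set: {(((~a -> (e | ~c)) | (b & a)) -> (e <-> ~((~e <-> ~a) | (a <-> a))))}.
(((~a -> (e | ~c)) | (b & a)) -> (e <-> ~((~e <-> ~a) | (a <-> a)))): β-rule — branch into ~((~a -> (e | ~c)) | (b & a))  //  (e <-> ~((~e <-> ~a) | (a <-> a))).
  branch 1 (add ~((~a -> (e | ~c)) | (b & a))):
    ~((~a -> (e | ~c)) | (b & a)): α-rule — add ~(~a -> (e | ~c)), ~(b & a).
    ~(~a -> (e | ~c)): α-rule — add ~a, ~(e | ~c).
    ~(e | ~c): α-rule — add ~e, ~~c.
    ~(b & a): β-rule — branch into ~b  //  ~a.
      branch 1.1 (add ~b):
        ○ open, literals {a=0, b=0, c=1, e=0}.
      branch 1.2 (add ~a):
        ○ open, literals {a=0, c=1, e=0}.
  branch 2 (add (e <-> ~((~e <-> ~a) | (a <-> a)))):
    (e <-> ~((~e <-> ~a) | (a <-> a))): β-rule — branch into e, ~((~e <-> ~a) | (a <-> a))  //  ~e, ~~((~e <-> ~a) | (a <-> a)).
      branch 2.1 (add e, ~((~e <-> ~a) | (a <-> a))):
        ~((~e <-> ~a) | (a <-> a)): α-rule — add ~(~e <-> ~a), ~(a <-> a).
        ~(~e <-> ~a): β-rule — branch into ~e, ~~a  //  ~~e, ~a.
          branch 2.1.1 (add ~e, ~~a):
            × closes — contains both e and ~e.
          branch 2.1.2 (add ~~e, ~a):
            ~(a <-> a): β-rule — branch into a, ~a  //  ~a, a.
              branch 2.1.2.1 (add a, ~a):
                × closes — contains both a and ~a.
              branch 2.1.2.2 (add ~a, a):
                × closes — contains both a and ~a.
      branch 2.2 (add ~e, ~~((~e <-> ~a) | (a <-> a))):
        ~~((~e <-> ~a) | (a <-> a)): β-rule — branch into (~e <-> ~a)  //  (a <-> a).
          branch 2.2.1 (add (~e <-> ~a)):
            (~e <-> ~a): β-rule — branch into ~e, ~a  //  ~~e, ~~a.
              branch 2.2.1.1 (add ~e, ~a):
                ○ open, literals {a=0, e=0}.
              branch 2.2.1.2 (add ~~e, ~~a):
                × closes — contains both e and ~e.
          branch 2.2.2 (add (a <-> a)):
            (a <-> a): β-rule — branch into a, a  //  ~a, ~a.
              branch 2.2.2.1 (add a, a):
                ○ open, literals {a=1, e=0}.
              branch 2.2.2.2 (add ~a, ~a):
                ○ open, literals {a=0, e=0}.
4 branches closed, 5 open.
Each open branch fixes some atoms; the unmentioned ones are free. Counting distinct full assignments: branch {a=0, b=0, c=1, e=0} (d) contributes 2 new; branch {a=0, c=1, e=0} (b, d) contributes 2 new; branch {a=0, e=0} (b, c, d) contributes 4 new; branch {a=1, e=0} (b, c, d) contributes 8 new; branch {a=0, e=0} (b, c, d) contributes 0 new. Total: 16.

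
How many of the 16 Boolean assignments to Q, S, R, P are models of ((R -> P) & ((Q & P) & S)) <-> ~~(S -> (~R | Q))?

Initial set: {(((R -> P) & ((Q & P) & S)) <-> ~~(S -> (~R | Q)))}.
(((R -> P) & ((Q & P) & S)) <-> ~~(S -> (~R | Q))): β-rule — branch into ((R -> P) & ((Q & P) & S)), ~~(S -> (~R | Q))  //  ~((R -> P) & ((Q & P) & S)), ~~~(S -> (~R | Q)).
  branch 1 (add ((R -> P) & ((Q & P) & S)), ~~(S -> (~R | Q))):
    ((R -> P) & ((Q & P) & S)): α-rule — add (R -> P), ((Q & P) & S).
    ~~(S -> (~R | Q)): drop double negation, giving (S -> (~R | Q)).
    ((Q & P) & S): α-rule — add (Q & P), S.
    (Q & P): α-rule — add Q, P.
    (R -> P): β-rule — branch into ~R  //  P.
      branch 1.1 (add ~R):
        (S -> (~R | Q)): β-rule — branch into ~S  //  (~R | Q).
          branch 1.1.1 (add ~S):
            × closes — contains both S and ~S.
          branch 1.1.2 (add (~R | Q)):
            (~R | Q): β-rule — branch into ~R  //  Q.
              branch 1.1.2.1 (add ~R):
                ○ open, literals {P=T, Q=T, R=F, S=T}.
              branch 1.1.2.2 (add Q):
                ○ open, literals {P=T, Q=T, R=F, S=T}.
      branch 1.2 (add P):
        (S -> (~R | Q)): β-rule — branch into ~S  //  (~R | Q).
          branch 1.2.1 (add ~S):
            × closes — contains both S and ~S.
          branch 1.2.2 (add (~R | Q)):
            (~R | Q): β-rule — branch into ~R  //  Q.
              branch 1.2.2.1 (add ~R):
                ○ open, literals {P=T, Q=T, R=F, S=T}.
              branch 1.2.2.2 (add Q):
                ○ open, literals {P=T, Q=T, S=T}.
  branch 2 (add ~((R -> P) & ((Q & P) & S)), ~~~(S -> (~R | Q))):
    ~~~(S -> (~R | Q)): drop double negation, giving ~(S -> (~R | Q)).
    ~(S -> (~R | Q)): α-rule — add S, ~(~R | Q).
    ~(~R | Q): α-rule — add ~~R, ~Q.
    ~((R -> P) & ((Q & P) & S)): β-rule — branch into ~(R -> P)  //  ~((Q & P) & S).
      branch 2.1 (add ~(R -> P)):
        ~(R -> P): α-rule — add R, ~P.
        ○ open, literals {P=F, Q=F, R=T, S=T}.
      branch 2.2 (add ~((Q & P) & S)):
        ~((Q & P) & S): β-rule — branch into ~(Q & P)  //  ~S.
          branch 2.2.1 (add ~(Q & P)):
            ~(Q & P): β-rule — branch into ~Q  //  ~P.
              branch 2.2.1.1 (add ~Q):
                ○ open, literals {Q=F, R=T, S=T}.
              branch 2.2.1.2 (add ~P):
                ○ open, literals {P=F, Q=F, R=T, S=T}.
          branch 2.2.2 (add ~S):
            × closes — contains both S and ~S.
3 branches closed, 7 open.
Each open branch fixes some atoms; the unmentioned ones are free. Counting distinct full assignments: branch {P=T, Q=T, R=F, S=T} (none free) contributes 1 new; branch {P=T, Q=T, R=F, S=T} (none free) contributes 0 new; branch {P=T, Q=T, R=F, S=T} (none free) contributes 0 new; branch {P=T, Q=T, S=T} (R) contributes 1 new; branch {P=F, Q=F, R=T, S=T} (none free) contributes 1 new; branch {Q=F, R=T, S=T} (P) contributes 1 new; branch {P=F, Q=F, R=T, S=T} (none free) contributes 0 new. Total: 4.

4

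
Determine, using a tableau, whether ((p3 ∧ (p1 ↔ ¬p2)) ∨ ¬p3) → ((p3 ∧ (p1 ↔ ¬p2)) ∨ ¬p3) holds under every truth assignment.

Valid

Assume the negation and expand:
Initial set: {¬(((p3 ∧ (p1 ↔ ¬p2)) ∨ ¬p3) → ((p3 ∧ (p1 ↔ ¬p2)) ∨ ¬p3))}.
¬(((p3 ∧ (p1 ↔ ¬p2)) ∨ ¬p3) → ((p3 ∧ (p1 ↔ ¬p2)) ∨ ¬p3)): α-rule — add ((p3 ∧ (p1 ↔ ¬p2)) ∨ ¬p3), ¬((p3 ∧ (p1 ↔ ¬p2)) ∨ ¬p3).
¬((p3 ∧ (p1 ↔ ¬p2)) ∨ ¬p3): α-rule — add ¬(p3 ∧ (p1 ↔ ¬p2)), ¬¬p3.
((p3 ∧ (p1 ↔ ¬p2)) ∨ ¬p3): β-rule — branch into (p3 ∧ (p1 ↔ ¬p2))  //  ¬p3.
  branch 1 (add (p3 ∧ (p1 ↔ ¬p2))):
    (p3 ∧ (p1 ↔ ¬p2)): α-rule — add p3, (p1 ↔ ¬p2).
    ¬(p3 ∧ (p1 ↔ ¬p2)): β-rule — branch into ¬p3  //  ¬(p1 ↔ ¬p2).
      branch 1.1 (add ¬p3):
        × closes — contains both p3 and ¬p3.
      branch 1.2 (add ¬(p1 ↔ ¬p2)):
        (p1 ↔ ¬p2): β-rule — branch into p1, ¬p2  //  ¬p1, ¬¬p2.
          branch 1.2.1 (add p1, ¬p2):
            ¬(p1 ↔ ¬p2): β-rule — branch into p1, ¬¬p2  //  ¬p1, ¬p2.
              branch 1.2.1.1 (add p1, ¬¬p2):
                × closes — contains both p2 and ¬p2.
              branch 1.2.1.2 (add ¬p1, ¬p2):
                × closes — contains both p1 and ¬p1.
          branch 1.2.2 (add ¬p1, ¬¬p2):
            ¬(p1 ↔ ¬p2): β-rule — branch into p1, ¬¬p2  //  ¬p1, ¬p2.
              branch 1.2.2.1 (add p1, ¬¬p2):
                × closes — contains both p1 and ¬p1.
              branch 1.2.2.2 (add ¬p1, ¬p2):
                × closes — contains both p2 and ¬p2.
  branch 2 (add ¬p3):
    × closes — contains both p3 and ¬p3.
All 6 branches close.
Every branch closed, so the negation is unsatisfiable and the formula is valid.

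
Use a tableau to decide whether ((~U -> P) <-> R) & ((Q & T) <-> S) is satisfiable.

Initial set: {(((~U -> P) <-> R) & ((Q & T) <-> S))}.
(((~U -> P) <-> R) & ((Q & T) <-> S)): α-rule — add ((~U -> P) <-> R), ((Q & T) <-> S).
((~U -> P) <-> R): β-rule — branch into (~U -> P), R  //  ~(~U -> P), ~R.
  branch 1 (add (~U -> P), R):
    ((Q & T) <-> S): β-rule — branch into (Q & T), S  //  ~(Q & T), ~S.
      branch 1.1 (add (Q & T), S):
        (Q & T): α-rule — add Q, T.
        (~U -> P): β-rule — branch into ~~U  //  P.
          branch 1.1.1 (add ~~U):
            ○ open, literals {Q=T, R=T, S=T, T=T, U=T}.
          branch 1.1.2 (add P):
            ○ open, literals {P=T, Q=T, R=T, S=T, T=T}.
      branch 1.2 (add ~(Q & T), ~S):
        (~U -> P): β-rule — branch into ~~U  //  P.
          branch 1.2.1 (add ~~U):
            ~(Q & T): β-rule — branch into ~Q  //  ~T.
              branch 1.2.1.1 (add ~Q):
                ○ open, literals {Q=F, R=T, S=F, U=T}.
              branch 1.2.1.2 (add ~T):
                ○ open, literals {R=T, S=F, T=F, U=T}.
          branch 1.2.2 (add P):
            ~(Q & T): β-rule — branch into ~Q  //  ~T.
              branch 1.2.2.1 (add ~Q):
                ○ open, literals {P=T, Q=F, R=T, S=F}.
              branch 1.2.2.2 (add ~T):
                ○ open, literals {P=T, R=T, S=F, T=F}.
  branch 2 (add ~(~U -> P), ~R):
    ~(~U -> P): α-rule — add ~U, ~P.
    ((Q & T) <-> S): β-rule — branch into (Q & T), S  //  ~(Q & T), ~S.
      branch 2.1 (add (Q & T), S):
        (Q & T): α-rule — add Q, T.
        ○ open, literals {P=F, Q=T, R=F, S=T, T=T, U=F}.
      branch 2.2 (add ~(Q & T), ~S):
        ~(Q & T): β-rule — branch into ~Q  //  ~T.
          branch 2.2.1 (add ~Q):
            ○ open, literals {P=F, Q=F, R=F, S=F, U=F}.
          branch 2.2.2 (add ~T):
            ○ open, literals {P=F, R=F, S=F, T=F, U=F}.
0 branches closed, 9 open.
An open branch gives a satisfying assignment: Q=T, R=T, S=T, T=T, U=T.

Satisfiable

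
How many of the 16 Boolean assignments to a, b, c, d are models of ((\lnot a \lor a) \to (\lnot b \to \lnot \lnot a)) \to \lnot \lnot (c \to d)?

Initial set: {T (((\lnot a \lor a) \to (\lnot b \to \lnot \lnot a)) \to \lnot \lnot (c \to d))}.
T (((\lnot a \lor a) \to (\lnot b \to \lnot \lnot a)) \to \lnot \lnot (c \to d)): β-rule — branch into F ((\lnot a \lor a) \to (\lnot b \to \lnot \lnot a))  //  T \lnot \lnot (c \to d).
  branch 1 (add F ((\lnot a \lor a) \to (\lnot b \to \lnot \lnot a))):
    F ((\lnot a \lor a) \to (\lnot b \to \lnot \lnot a)): α-rule — add T (\lnot a \lor a), F (\lnot b \to \lnot \lnot a).
    F (\lnot b \to \lnot \lnot a): α-rule — add T \lnot b, F \lnot \lnot a.
    F \lnot \lnot a: drop double negation, giving F a.
    T (\lnot a \lor a): β-rule — branch into T \lnot a  //  T a.
      branch 1.1 (add T \lnot a):
        ○ open, literals {a=F, b=F}.
      branch 1.2 (add T a):
        × closes — contains both a and \lnot a.
  branch 2 (add T \lnot \lnot (c \to d)):
    T \lnot \lnot (c \to d): drop double negation, giving T (c \to d).
    T (c \to d): β-rule — branch into F c  //  T d.
      branch 2.1 (add F c):
        ○ open, literals {c=F}.
      branch 2.2 (add T d):
        ○ open, literals {d=T}.
1 branch closed, 3 open.
Each open branch fixes some atoms; the unmentioned ones are free. Counting distinct full assignments: branch {a=F, b=F} (c, d) contributes 4 new; branch {c=F} (a, b, d) contributes 6 new; branch {d=T} (a, b, c) contributes 3 new. Total: 13.

13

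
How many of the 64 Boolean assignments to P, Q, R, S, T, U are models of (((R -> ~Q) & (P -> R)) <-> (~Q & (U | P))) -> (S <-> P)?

44

Initial set: {((((R -> ~Q) & (P -> R)) <-> (~Q & (U | P))) -> (S <-> P))}.
((((R -> ~Q) & (P -> R)) <-> (~Q & (U | P))) -> (S <-> P)): β-rule — branch into ~(((R -> ~Q) & (P -> R)) <-> (~Q & (U | P)))  //  (S <-> P).
  branch 1 (add ~(((R -> ~Q) & (P -> R)) <-> (~Q & (U | P)))):
    ~(((R -> ~Q) & (P -> R)) <-> (~Q & (U | P))): β-rule — branch into ((R -> ~Q) & (P -> R)), ~(~Q & (U | P))  //  ~((R -> ~Q) & (P -> R)), (~Q & (U | P)).
      branch 1.1 (add ((R -> ~Q) & (P -> R)), ~(~Q & (U | P))):
        ((R -> ~Q) & (P -> R)): α-rule — add (R -> ~Q), (P -> R).
        ~(~Q & (U | P)): β-rule — branch into ~~Q  //  ~(U | P).
          branch 1.1.1 (add ~~Q):
            (R -> ~Q): β-rule — branch into ~R  //  ~Q.
              branch 1.1.1.1 (add ~R):
                (P -> R): β-rule — branch into ~P  //  R.
                  branch 1.1.1.1.1 (add ~P):
                    ○ open, literals {P=false, Q=true, R=false}.
                  branch 1.1.1.1.2 (add R):
                    × closes — contains both R and ~R.
              branch 1.1.1.2 (add ~Q):
                × closes — contains both Q and ~Q.
          branch 1.1.2 (add ~(U | P)):
            ~(U | P): α-rule — add ~U, ~P.
            (R -> ~Q): β-rule — branch into ~R  //  ~Q.
              branch 1.1.2.1 (add ~R):
                (P -> R): β-rule — branch into ~P  //  R.
                  branch 1.1.2.1.1 (add ~P):
                    ○ open, literals {P=false, R=false, U=false}.
                  branch 1.1.2.1.2 (add R):
                    × closes — contains both R and ~R.
              branch 1.1.2.2 (add ~Q):
                (P -> R): β-rule — branch into ~P  //  R.
                  branch 1.1.2.2.1 (add ~P):
                    ○ open, literals {P=false, Q=false, U=false}.
                  branch 1.1.2.2.2 (add R):
                    ○ open, literals {P=false, Q=false, R=true, U=false}.
      branch 1.2 (add ~((R -> ~Q) & (P -> R)), (~Q & (U | P))):
        (~Q & (U | P)): α-rule — add ~Q, (U | P).
        ~((R -> ~Q) & (P -> R)): β-rule — branch into ~(R -> ~Q)  //  ~(P -> R).
          branch 1.2.1 (add ~(R -> ~Q)):
            ~(R -> ~Q): α-rule — add R, ~~Q.
            × closes — contains both Q and ~Q.
          branch 1.2.2 (add ~(P -> R)):
            ~(P -> R): α-rule — add P, ~R.
            (U | P): β-rule — branch into U  //  P.
              branch 1.2.2.1 (add U):
                ○ open, literals {P=true, Q=false, R=false, U=true}.
              branch 1.2.2.2 (add P):
                ○ open, literals {P=true, Q=false, R=false}.
  branch 2 (add (S <-> P)):
    (S <-> P): β-rule — branch into S, P  //  ~S, ~P.
      branch 2.1 (add S, P):
        ○ open, literals {P=true, S=true}.
      branch 2.2 (add ~S, ~P):
        ○ open, literals {P=false, S=false}.
4 branches closed, 8 open.
Each open branch fixes some atoms; the unmentioned ones are free. Counting distinct full assignments: branch {P=false, Q=true, R=false} (S, T, U) contributes 8 new; branch {P=false, R=false, U=false} (Q, S, T) contributes 4 new; branch {P=false, Q=false, U=false} (R, S, T) contributes 4 new; branch {P=false, Q=false, R=true, U=false} (S, T) contributes 0 new; branch {P=true, Q=false, R=false, U=true} (S, T) contributes 4 new; branch {P=true, Q=false, R=false} (S, T, U) contributes 4 new; branch {P=true, S=true} (Q, R, T, U) contributes 12 new; branch {P=false, S=false} (Q, R, T, U) contributes 8 new. Total: 44.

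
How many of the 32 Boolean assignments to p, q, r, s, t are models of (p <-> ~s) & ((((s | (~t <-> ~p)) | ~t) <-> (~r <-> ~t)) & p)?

4

Initial set: {((p <-> ~s) & ((((s | (~t <-> ~p)) | ~t) <-> (~r <-> ~t)) & p))}.
((p <-> ~s) & ((((s | (~t <-> ~p)) | ~t) <-> (~r <-> ~t)) & p)): α-rule — add (p <-> ~s), ((((s | (~t <-> ~p)) | ~t) <-> (~r <-> ~t)) & p).
((((s | (~t <-> ~p)) | ~t) <-> (~r <-> ~t)) & p): α-rule — add (((s | (~t <-> ~p)) | ~t) <-> (~r <-> ~t)), p.
(p <-> ~s): β-rule — branch into p, ~s  //  ~p, ~~s.
  branch 1 (add p, ~s):
    (((s | (~t <-> ~p)) | ~t) <-> (~r <-> ~t)): β-rule — branch into ((s | (~t <-> ~p)) | ~t), (~r <-> ~t)  //  ~((s | (~t <-> ~p)) | ~t), ~(~r <-> ~t).
      branch 1.1 (add ((s | (~t <-> ~p)) | ~t), (~r <-> ~t)):
        ((s | (~t <-> ~p)) | ~t): β-rule — branch into (s | (~t <-> ~p))  //  ~t.
          branch 1.1.1 (add (s | (~t <-> ~p))):
            (~r <-> ~t): β-rule — branch into ~r, ~t  //  ~~r, ~~t.
              branch 1.1.1.1 (add ~r, ~t):
                (s | (~t <-> ~p)): β-rule — branch into s  //  (~t <-> ~p).
                  branch 1.1.1.1.1 (add s):
                    × closes — contains both s and ~s.
                  branch 1.1.1.1.2 (add (~t <-> ~p)):
                    (~t <-> ~p): β-rule — branch into ~t, ~p  //  ~~t, ~~p.
                      branch 1.1.1.1.2.1 (add ~t, ~p):
                        × closes — contains both p and ~p.
                      branch 1.1.1.1.2.2 (add ~~t, ~~p):
                        × closes — contains both t and ~t.
              branch 1.1.1.2 (add ~~r, ~~t):
                (s | (~t <-> ~p)): β-rule — branch into s  //  (~t <-> ~p).
                  branch 1.1.1.2.1 (add s):
                    × closes — contains both s and ~s.
                  branch 1.1.1.2.2 (add (~t <-> ~p)):
                    (~t <-> ~p): β-rule — branch into ~t, ~p  //  ~~t, ~~p.
                      branch 1.1.1.2.2.1 (add ~t, ~p):
                        × closes — contains both t and ~t.
                      branch 1.1.1.2.2.2 (add ~~t, ~~p):
                        ○ open, literals {p=T, r=T, s=F, t=T}.
          branch 1.1.2 (add ~t):
            (~r <-> ~t): β-rule — branch into ~r, ~t  //  ~~r, ~~t.
              branch 1.1.2.1 (add ~r, ~t):
                ○ open, literals {p=T, r=F, s=F, t=F}.
              branch 1.1.2.2 (add ~~r, ~~t):
                × closes — contains both t and ~t.
      branch 1.2 (add ~((s | (~t <-> ~p)) | ~t), ~(~r <-> ~t)):
        ~((s | (~t <-> ~p)) | ~t): α-rule — add ~(s | (~t <-> ~p)), ~~t.
        ~(s | (~t <-> ~p)): α-rule — add ~s, ~(~t <-> ~p).
        ~(~r <-> ~t): β-rule — branch into ~r, ~~t  //  ~~r, ~t.
          branch 1.2.1 (add ~r, ~~t):
            ~(~t <-> ~p): β-rule — branch into ~t, ~~p  //  ~~t, ~p.
              branch 1.2.1.1 (add ~t, ~~p):
                × closes — contains both t and ~t.
              branch 1.2.1.2 (add ~~t, ~p):
                × closes — contains both p and ~p.
          branch 1.2.2 (add ~~r, ~t):
            × closes — contains both t and ~t.
  branch 2 (add ~p, ~~s):
    × closes — contains both p and ~p.
10 branches closed, 2 open.
Each open branch fixes some atoms; the unmentioned ones are free. Counting distinct full assignments: branch {p=T, r=T, s=F, t=T} (q) contributes 2 new; branch {p=T, r=F, s=F, t=F} (q) contributes 2 new. Total: 4.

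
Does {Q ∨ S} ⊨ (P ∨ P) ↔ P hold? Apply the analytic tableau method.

Yes

Initial set: {(Q ∨ S); ¬((P ∨ P) ↔ P)}.
(Q ∨ S): β-rule — branch into Q  //  S.
  branch 1 (add Q):
    ¬((P ∨ P) ↔ P): β-rule — branch into (P ∨ P), ¬P  //  ¬(P ∨ P), P.
      branch 1.1 (add (P ∨ P), ¬P):
        (P ∨ P): β-rule — branch into P  //  P.
          branch 1.1.1 (add P):
            × closes — contains both P and ¬P.
          branch 1.1.2 (add P):
            × closes — contains both P and ¬P.
      branch 1.2 (add ¬(P ∨ P), P):
        ¬(P ∨ P): α-rule — add ¬P, ¬P.
        × closes — contains both P and ¬P.
  branch 2 (add S):
    ¬((P ∨ P) ↔ P): β-rule — branch into (P ∨ P), ¬P  //  ¬(P ∨ P), P.
      branch 2.1 (add (P ∨ P), ¬P):
        (P ∨ P): β-rule — branch into P  //  P.
          branch 2.1.1 (add P):
            × closes — contains both P and ¬P.
          branch 2.1.2 (add P):
            × closes — contains both P and ¬P.
      branch 2.2 (add ¬(P ∨ P), P):
        ¬(P ∨ P): α-rule — add ¬P, ¬P.
        × closes — contains both P and ¬P.
All 6 branches close.
Every branch closed, so the premises entail the conclusion.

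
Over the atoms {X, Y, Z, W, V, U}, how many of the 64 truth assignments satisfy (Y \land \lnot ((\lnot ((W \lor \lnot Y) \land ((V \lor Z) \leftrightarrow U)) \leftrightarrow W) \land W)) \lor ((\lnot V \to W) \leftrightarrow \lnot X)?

44

Initial set: {((Y \land \lnot ((\lnot ((W \lor \lnot Y) \land ((V \lor Z) \leftrightarrow U)) \leftrightarrow W) \land W)) \lor ((\lnot V \to W) \leftrightarrow \lnot X))}.
((Y \land \lnot ((\lnot ((W \lor \lnot Y) \land ((V \lor Z) \leftrightarrow U)) \leftrightarrow W) \land W)) \lor ((\lnot V \to W) \leftrightarrow \lnot X)): β-rule — branch into (Y \land \lnot ((\lnot ((W \lor \lnot Y) \land ((V \lor Z) \leftrightarrow U)) \leftrightarrow W) \land W))  //  ((\lnot V \to W) \leftrightarrow \lnot X).
  branch 1 (add (Y \land \lnot ((\lnot ((W \lor \lnot Y) \land ((V \lor Z) \leftrightarrow U)) \leftrightarrow W) \land W))):
    (Y \land \lnot ((\lnot ((W \lor \lnot Y) \land ((V \lor Z) \leftrightarrow U)) \leftrightarrow W) \land W)): α-rule — add Y, \lnot ((\lnot ((W \lor \lnot Y) \land ((V \lor Z) \leftrightarrow U)) \leftrightarrow W) \land W).
    \lnot ((\lnot ((W \lor \lnot Y) \land ((V \lor Z) \leftrightarrow U)) \leftrightarrow W) \land W): β-rule — branch into \lnot (\lnot ((W \lor \lnot Y) \land ((V \lor Z) \leftrightarrow U)) \leftrightarrow W)  //  \lnot W.
      branch 1.1 (add \lnot (\lnot ((W \lor \lnot Y) \land ((V \lor Z) \leftrightarrow U)) \leftrightarrow W)):
        \lnot (\lnot ((W \lor \lnot Y) \land ((V \lor Z) \leftrightarrow U)) \leftrightarrow W): β-rule — branch into \lnot ((W \lor \lnot Y) \land ((V \lor Z) \leftrightarrow U)), \lnot W  //  \lnot \lnot ((W \lor \lnot Y) \land ((V \lor Z) \leftrightarrow U)), W.
          branch 1.1.1 (add \lnot ((W \lor \lnot Y) \land ((V \lor Z) \leftrightarrow U)), \lnot W):
            \lnot ((W \lor \lnot Y) \land ((V \lor Z) \leftrightarrow U)): β-rule — branch into \lnot (W \lor \lnot Y)  //  \lnot ((V \lor Z) \leftrightarrow U).
              branch 1.1.1.1 (add \lnot (W \lor \lnot Y)):
                \lnot (W \lor \lnot Y): α-rule — add \lnot W, \lnot \lnot Y.
                ○ open, literals {W=false, Y=true}.
              branch 1.1.1.2 (add \lnot ((V \lor Z) \leftrightarrow U)):
                \lnot ((V \lor Z) \leftrightarrow U): β-rule — branch into (V \lor Z), \lnot U  //  \lnot (V \lor Z), U.
                  branch 1.1.1.2.1 (add (V \lor Z), \lnot U):
                    (V \lor Z): β-rule — branch into V  //  Z.
                      branch 1.1.1.2.1.1 (add V):
                        ○ open, literals {U=false, V=true, W=false, Y=true}.
                      branch 1.1.1.2.1.2 (add Z):
                        ○ open, literals {U=false, W=false, Y=true, Z=true}.
                  branch 1.1.1.2.2 (add \lnot (V \lor Z), U):
                    \lnot (V \lor Z): α-rule — add \lnot V, \lnot Z.
                    ○ open, literals {U=true, V=false, W=false, Y=true, Z=false}.
          branch 1.1.2 (add \lnot \lnot ((W \lor \lnot Y) \land ((V \lor Z) \leftrightarrow U)), W):
            \lnot \lnot ((W \lor \lnot Y) \land ((V \lor Z) \leftrightarrow U)): α-rule — add (W \lor \lnot Y), ((V \lor Z) \leftrightarrow U).
            (W \lor \lnot Y): β-rule — branch into W  //  \lnot Y.
              branch 1.1.2.1 (add W):
                ((V \lor Z) \leftrightarrow U): β-rule — branch into (V \lor Z), U  //  \lnot (V \lor Z), \lnot U.
                  branch 1.1.2.1.1 (add (V \lor Z), U):
                    (V \lor Z): β-rule — branch into V  //  Z.
                      branch 1.1.2.1.1.1 (add V):
                        ○ open, literals {U=true, V=true, W=true, Y=true}.
                      branch 1.1.2.1.1.2 (add Z):
                        ○ open, literals {U=true, W=true, Y=true, Z=true}.
                  branch 1.1.2.1.2 (add \lnot (V \lor Z), \lnot U):
                    \lnot (V \lor Z): α-rule — add \lnot V, \lnot Z.
                    ○ open, literals {U=false, V=false, W=true, Y=true, Z=false}.
              branch 1.1.2.2 (add \lnot Y):
                × closes — contains both Y and \lnot Y.
      branch 1.2 (add \lnot W):
        ○ open, literals {W=false, Y=true}.
  branch 2 (add ((\lnot V \to W) \leftrightarrow \lnot X)):
    ((\lnot V \to W) \leftrightarrow \lnot X): β-rule — branch into (\lnot V \to W), \lnot X  //  \lnot (\lnot V \to W), \lnot \lnot X.
      branch 2.1 (add (\lnot V \to W), \lnot X):
        (\lnot V \to W): β-rule — branch into \lnot \lnot V  //  W.
          branch 2.1.1 (add \lnot \lnot V):
            ○ open, literals {V=true, X=false}.
          branch 2.1.2 (add W):
            ○ open, literals {W=true, X=false}.
      branch 2.2 (add \lnot (\lnot V \to W), \lnot \lnot X):
        \lnot (\lnot V \to W): α-rule — add \lnot V, \lnot W.
        ○ open, literals {V=false, W=false, X=true}.
1 branch closed, 11 open.
Each open branch fixes some atoms; the unmentioned ones are free. Counting distinct full assignments: branch {W=false, Y=true} (X, Z, V, U) contributes 16 new; branch {U=false, V=true, W=false, Y=true} (X, Z) contributes 0 new; branch {U=false, W=false, Y=true, Z=true} (X, V) contributes 0 new; branch {U=true, V=false, W=false, Y=true, Z=false} (X) contributes 0 new; branch {U=true, V=true, W=true, Y=true} (X, Z) contributes 4 new; branch {U=true, W=true, Y=true, Z=true} (X, V) contributes 2 new; branch {U=false, V=false, W=true, Y=true, Z=false} (X) contributes 2 new; branch {W=false, Y=true} (X, Z, V, U) contributes 0 new; branch {V=true, X=false} (Y, Z, W, U) contributes 10 new; branch {W=true, X=false} (Y, Z, V, U) contributes 6 new; branch {V=false, W=false, X=true} (Y, Z, U) contributes 4 new. Total: 44.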